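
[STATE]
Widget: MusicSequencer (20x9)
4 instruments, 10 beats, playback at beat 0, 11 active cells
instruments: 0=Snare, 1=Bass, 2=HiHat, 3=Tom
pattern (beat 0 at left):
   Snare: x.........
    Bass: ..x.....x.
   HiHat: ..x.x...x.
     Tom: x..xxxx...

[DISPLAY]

      ▼123456789    
 Snare█·········    
  Bass··█·····█·    
 HiHat··█·█···█·    
   Tom█··████···    
                    
                    
                    
                    


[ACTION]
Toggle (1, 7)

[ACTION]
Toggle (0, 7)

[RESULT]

      ▼123456789    
 Snare█······█··    
  Bass··█····██·    
 HiHat··█·█···█·    
   Tom█··████···    
                    
                    
                    
                    


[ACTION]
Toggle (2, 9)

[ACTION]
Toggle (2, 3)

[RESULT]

      ▼123456789    
 Snare█······█··    
  Bass··█····██·    
 HiHat··███···██    
   Tom█··████···    
                    
                    
                    
                    


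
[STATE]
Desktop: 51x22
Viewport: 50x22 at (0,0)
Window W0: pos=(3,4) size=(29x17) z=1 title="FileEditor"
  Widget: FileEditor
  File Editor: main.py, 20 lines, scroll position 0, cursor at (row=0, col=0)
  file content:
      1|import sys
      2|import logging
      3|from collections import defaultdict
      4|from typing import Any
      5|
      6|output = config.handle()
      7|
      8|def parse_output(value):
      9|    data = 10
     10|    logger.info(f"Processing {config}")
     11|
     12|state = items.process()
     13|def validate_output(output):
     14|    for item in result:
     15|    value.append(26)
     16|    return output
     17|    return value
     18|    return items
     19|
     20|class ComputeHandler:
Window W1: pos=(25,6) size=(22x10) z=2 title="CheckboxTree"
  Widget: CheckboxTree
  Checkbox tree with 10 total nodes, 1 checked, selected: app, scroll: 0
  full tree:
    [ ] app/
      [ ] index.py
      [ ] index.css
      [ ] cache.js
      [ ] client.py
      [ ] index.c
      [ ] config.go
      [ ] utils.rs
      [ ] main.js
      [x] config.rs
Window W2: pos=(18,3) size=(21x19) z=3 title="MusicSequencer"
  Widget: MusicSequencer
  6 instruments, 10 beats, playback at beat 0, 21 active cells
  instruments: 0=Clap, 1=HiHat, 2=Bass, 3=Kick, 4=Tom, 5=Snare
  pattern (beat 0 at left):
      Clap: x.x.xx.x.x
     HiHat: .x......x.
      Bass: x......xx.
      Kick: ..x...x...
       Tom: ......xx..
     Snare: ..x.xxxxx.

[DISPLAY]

                                                  
                                                  
                                                  
                  ┏━━━━━━━━━━━━━━━━━━━┓           
   ┏━━━━━━━━━━━━━━┃ MusicSequencer    ┃           
   ┃ FileEditor   ┠───────────────────┨           
   ┠──────────────┃      ▼123456789   ┃━━━━━━━┓   
   ┃█mport sys    ┃  Clap█·█·██·█·█   ┃       ┃   
   ┃import logging┃ HiHat·█······█·   ┃───────┨   
   ┃from collectio┃  Bass█······██·   ┃       ┃   
   ┃from typing im┃  Kick··█···█···   ┃py     ┃   
   ┃              ┃   Tom······██··   ┃css    ┃   
   ┃output = confi┃ Snare··█·█████·   ┃js     ┃   
   ┃              ┃                   ┃.py    ┃   
   ┃def parse_outp┃                   ┃c      ┃   
   ┃    data = 10 ┃                   ┃━━━━━━━┛   
   ┃    logger.inf┃                   ┃           
   ┃              ┃                   ┃           
   ┃state = items.┃                   ┃           
   ┃def validate_o┃                   ┃           
   ┗━━━━━━━━━━━━━━┃                   ┃           
                  ┗━━━━━━━━━━━━━━━━━━━┛           


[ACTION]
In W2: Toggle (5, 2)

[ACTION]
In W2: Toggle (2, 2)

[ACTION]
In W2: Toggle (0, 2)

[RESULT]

                                                  
                                                  
                                                  
                  ┏━━━━━━━━━━━━━━━━━━━┓           
   ┏━━━━━━━━━━━━━━┃ MusicSequencer    ┃           
   ┃ FileEditor   ┠───────────────────┨           
   ┠──────────────┃      ▼123456789   ┃━━━━━━━┓   
   ┃█mport sys    ┃  Clap█···██·█·█   ┃       ┃   
   ┃import logging┃ HiHat·█······█·   ┃───────┨   
   ┃from collectio┃  Bass█·█····██·   ┃       ┃   
   ┃from typing im┃  Kick··█···█···   ┃py     ┃   
   ┃              ┃   Tom······██··   ┃css    ┃   
   ┃output = confi┃ Snare····█████·   ┃js     ┃   
   ┃              ┃                   ┃.py    ┃   
   ┃def parse_outp┃                   ┃c      ┃   
   ┃    data = 10 ┃                   ┃━━━━━━━┛   
   ┃    logger.inf┃                   ┃           
   ┃              ┃                   ┃           
   ┃state = items.┃                   ┃           
   ┃def validate_o┃                   ┃           
   ┗━━━━━━━━━━━━━━┃                   ┃           
                  ┗━━━━━━━━━━━━━━━━━━━┛           


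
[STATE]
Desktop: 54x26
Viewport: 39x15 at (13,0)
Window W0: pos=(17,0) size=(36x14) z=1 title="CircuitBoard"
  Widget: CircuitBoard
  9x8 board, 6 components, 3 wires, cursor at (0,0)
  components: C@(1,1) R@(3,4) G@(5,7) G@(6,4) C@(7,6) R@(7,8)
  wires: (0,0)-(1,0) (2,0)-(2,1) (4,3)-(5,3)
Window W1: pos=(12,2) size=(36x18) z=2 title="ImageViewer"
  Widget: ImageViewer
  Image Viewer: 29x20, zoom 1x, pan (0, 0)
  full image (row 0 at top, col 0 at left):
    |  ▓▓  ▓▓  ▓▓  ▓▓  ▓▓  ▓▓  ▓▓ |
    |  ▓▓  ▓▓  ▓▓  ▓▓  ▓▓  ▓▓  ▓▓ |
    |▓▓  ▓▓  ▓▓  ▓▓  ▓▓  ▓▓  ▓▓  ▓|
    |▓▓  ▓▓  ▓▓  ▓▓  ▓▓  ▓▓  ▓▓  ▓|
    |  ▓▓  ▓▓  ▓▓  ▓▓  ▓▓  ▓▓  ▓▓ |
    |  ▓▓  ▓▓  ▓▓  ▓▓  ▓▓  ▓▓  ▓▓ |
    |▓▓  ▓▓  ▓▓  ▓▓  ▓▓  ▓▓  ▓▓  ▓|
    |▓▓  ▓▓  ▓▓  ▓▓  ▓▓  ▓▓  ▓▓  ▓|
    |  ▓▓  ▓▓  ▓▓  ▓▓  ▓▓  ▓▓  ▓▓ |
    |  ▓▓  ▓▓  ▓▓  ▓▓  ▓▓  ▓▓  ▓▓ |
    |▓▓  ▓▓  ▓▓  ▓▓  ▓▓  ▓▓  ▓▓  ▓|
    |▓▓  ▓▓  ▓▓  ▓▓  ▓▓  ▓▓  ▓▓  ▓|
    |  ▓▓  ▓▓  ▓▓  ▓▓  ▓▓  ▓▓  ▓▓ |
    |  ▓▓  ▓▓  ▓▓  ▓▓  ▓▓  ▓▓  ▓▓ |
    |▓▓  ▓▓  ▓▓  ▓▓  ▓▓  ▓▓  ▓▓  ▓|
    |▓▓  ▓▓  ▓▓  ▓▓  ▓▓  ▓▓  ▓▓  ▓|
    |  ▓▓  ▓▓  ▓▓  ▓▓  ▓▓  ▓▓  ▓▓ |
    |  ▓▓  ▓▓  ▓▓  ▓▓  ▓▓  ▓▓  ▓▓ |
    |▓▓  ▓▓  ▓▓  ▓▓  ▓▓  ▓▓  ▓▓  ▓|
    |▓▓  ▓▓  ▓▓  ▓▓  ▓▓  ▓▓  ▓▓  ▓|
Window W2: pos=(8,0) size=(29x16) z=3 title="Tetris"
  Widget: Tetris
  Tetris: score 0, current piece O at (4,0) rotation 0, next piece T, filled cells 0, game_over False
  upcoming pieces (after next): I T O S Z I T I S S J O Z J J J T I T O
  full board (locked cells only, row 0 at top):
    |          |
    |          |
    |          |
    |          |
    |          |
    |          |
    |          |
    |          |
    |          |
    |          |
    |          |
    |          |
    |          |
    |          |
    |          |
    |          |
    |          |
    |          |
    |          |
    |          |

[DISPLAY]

━━━━━━━━━━━━━━━━━━━━━━━┓━━━━━━━━━━━━━━━
ris                    ┃               
───────────────────────┨━━━━━━━━━━┓────
      │Next:           ┃          ┃    
      │ ▒              ┃──────────┨    
      │▒▒▒             ┃  ▓▓      ┃    
      │                ┃  ▓▓      ┃    
      │                ┃▓▓  ▓     ┃    
      │                ┃▓▓  ▓     ┃    
      │Score:          ┃  ▓▓      ┃    
      │0               ┃  ▓▓      ┃    
      │                ┃▓▓  ▓     ┃    
      │                ┃▓▓  ▓     ┃    
      │                ┃  ▓▓      ┃━━━━
      │                ┃  ▓▓      ┃    


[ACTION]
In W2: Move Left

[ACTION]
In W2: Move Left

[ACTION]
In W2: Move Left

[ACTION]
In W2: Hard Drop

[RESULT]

━━━━━━━━━━━━━━━━━━━━━━━┓━━━━━━━━━━━━━━━
ris                    ┃               
───────────────────────┨━━━━━━━━━━┓────
      │Next:           ┃          ┃    
      │████            ┃──────────┨    
      │                ┃  ▓▓      ┃    
      │                ┃  ▓▓      ┃    
      │                ┃▓▓  ▓     ┃    
      │                ┃▓▓  ▓     ┃    
      │Score:          ┃  ▓▓      ┃    
      │0               ┃  ▓▓      ┃    
      │                ┃▓▓  ▓     ┃    
      │                ┃▓▓  ▓     ┃    
      │                ┃  ▓▓      ┃━━━━
      │                ┃  ▓▓      ┃    


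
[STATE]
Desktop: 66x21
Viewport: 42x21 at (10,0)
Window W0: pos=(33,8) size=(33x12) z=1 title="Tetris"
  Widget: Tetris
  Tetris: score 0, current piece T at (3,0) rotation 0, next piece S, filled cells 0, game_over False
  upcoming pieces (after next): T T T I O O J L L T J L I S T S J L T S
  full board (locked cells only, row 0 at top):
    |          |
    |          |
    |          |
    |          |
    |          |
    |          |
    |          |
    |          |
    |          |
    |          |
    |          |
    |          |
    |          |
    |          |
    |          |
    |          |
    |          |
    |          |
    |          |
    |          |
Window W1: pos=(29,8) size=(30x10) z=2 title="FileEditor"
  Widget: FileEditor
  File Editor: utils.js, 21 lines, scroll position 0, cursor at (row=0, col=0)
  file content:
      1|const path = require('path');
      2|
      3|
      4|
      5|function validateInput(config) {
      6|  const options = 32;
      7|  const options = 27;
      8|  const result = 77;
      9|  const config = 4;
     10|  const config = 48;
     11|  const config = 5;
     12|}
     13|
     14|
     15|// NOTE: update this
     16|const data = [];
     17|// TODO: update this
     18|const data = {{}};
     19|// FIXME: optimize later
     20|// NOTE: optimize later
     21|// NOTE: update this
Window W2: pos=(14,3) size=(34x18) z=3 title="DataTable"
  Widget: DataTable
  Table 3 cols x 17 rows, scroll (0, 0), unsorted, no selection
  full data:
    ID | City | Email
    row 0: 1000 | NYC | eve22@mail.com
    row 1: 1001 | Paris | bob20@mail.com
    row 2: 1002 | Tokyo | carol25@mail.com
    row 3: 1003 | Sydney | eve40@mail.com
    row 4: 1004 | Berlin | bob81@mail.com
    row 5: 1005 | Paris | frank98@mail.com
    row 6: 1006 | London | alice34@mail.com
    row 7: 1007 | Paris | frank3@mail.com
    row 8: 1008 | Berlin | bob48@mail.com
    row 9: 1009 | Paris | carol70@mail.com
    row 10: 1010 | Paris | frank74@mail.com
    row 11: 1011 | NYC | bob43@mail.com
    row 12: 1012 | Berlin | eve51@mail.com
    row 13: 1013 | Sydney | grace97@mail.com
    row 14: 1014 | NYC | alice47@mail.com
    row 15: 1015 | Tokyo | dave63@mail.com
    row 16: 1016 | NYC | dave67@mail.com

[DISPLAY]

                                          
                                          
                                          
    ┏━━━━━━━━━━━━━━━━━━━━━━━━━━━━━━━━┓    
    ┃ DataTable                      ┃    
    ┠────────────────────────────────┨    
    ┃ID  │City  │Email               ┃    
    ┃────┼──────┼────────────────    ┃    
    ┃1000│NYC   │eve22@mail.com      ┃━━━━
    ┃1001│Paris │bob20@mail.com      ┃    
    ┃1002│Tokyo │carol25@mail.com    ┃────
    ┃1003│Sydney│eve40@mail.com      ┃re('
    ┃1004│Berlin│bob81@mail.com      ┃    
    ┃1005│Paris │frank98@mail.com    ┃    
    ┃1006│London│alice34@mail.com    ┃    
    ┃1007│Paris │frank3@mail.com     ┃nput
    ┃1008│Berlin│bob48@mail.com      ┃32; 
    ┃1009│Paris │carol70@mail.com    ┃━━━━
    ┃1010│Paris │frank74@mail.com    ┃    
    ┃1011│NYC   │bob43@mail.com      ┃━━━━
    ┗━━━━━━━━━━━━━━━━━━━━━━━━━━━━━━━━┛    


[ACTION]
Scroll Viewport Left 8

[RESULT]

                                          
                                          
                                          
            ┏━━━━━━━━━━━━━━━━━━━━━━━━━━━━━
            ┃ DataTable                   
            ┠─────────────────────────────
            ┃ID  │City  │Email            
            ┃────┼──────┼──────────────── 
            ┃1000│NYC   │eve22@mail.com   
            ┃1001│Paris │bob20@mail.com   
            ┃1002│Tokyo │carol25@mail.com 
            ┃1003│Sydney│eve40@mail.com   
            ┃1004│Berlin│bob81@mail.com   
            ┃1005│Paris │frank98@mail.com 
            ┃1006│London│alice34@mail.com 
            ┃1007│Paris │frank3@mail.com  
            ┃1008│Berlin│bob48@mail.com   
            ┃1009│Paris │carol70@mail.com 
            ┃1010│Paris │frank74@mail.com 
            ┃1011│NYC   │bob43@mail.com   
            ┗━━━━━━━━━━━━━━━━━━━━━━━━━━━━━


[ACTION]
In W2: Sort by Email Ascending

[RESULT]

                                          
                                          
                                          
            ┏━━━━━━━━━━━━━━━━━━━━━━━━━━━━━
            ┃ DataTable                   
            ┠─────────────────────────────
            ┃ID  │City  │Email          ▲ 
            ┃────┼──────┼──────────────── 
            ┃1006│London│alice34@mail.com 
            ┃1014│NYC   │alice47@mail.com 
            ┃1001│Paris │bob20@mail.com   
            ┃1011│NYC   │bob43@mail.com   
            ┃1008│Berlin│bob48@mail.com   
            ┃1004│Berlin│bob81@mail.com   
            ┃1002│Tokyo │carol25@mail.com 
            ┃1009│Paris │carol70@mail.com 
            ┃1015│Tokyo │dave63@mail.com  
            ┃1016│NYC   │dave67@mail.com  
            ┃1000│NYC   │eve22@mail.com   
            ┃1003│Sydney│eve40@mail.com   
            ┗━━━━━━━━━━━━━━━━━━━━━━━━━━━━━


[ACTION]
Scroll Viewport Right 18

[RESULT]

                                          
                                          
                                          
━━━━━━━━━━━━━━━━━━━━━━━━━━━┓              
Table                      ┃              
───────────────────────────┨              
City  │Email          ▲    ┃              
──────┼────────────────    ┃              
London│alice34@mail.com    ┃━━━━━━━━━━┓━━━
NYC   │alice47@mail.com    ┃          ┃   
Paris │bob20@mail.com      ┃──────────┨───
NYC   │bob43@mail.com      ┃re('path'▲┃   
Berlin│bob48@mail.com      ┃         █┃   
Berlin│bob81@mail.com      ┃         ░┃   
Tokyo │carol25@mail.com    ┃         ░┃   
Paris │carol70@mail.com    ┃nput(conf░┃   
Tokyo │dave63@mail.com     ┃32;      ▼┃   
NYC   │dave67@mail.com     ┃━━━━━━━━━━┛   
NYC   │eve22@mail.com      ┃              
Sydney│eve40@mail.com      ┃━━━━━━━━━━━━━━
━━━━━━━━━━━━━━━━━━━━━━━━━━━┛              


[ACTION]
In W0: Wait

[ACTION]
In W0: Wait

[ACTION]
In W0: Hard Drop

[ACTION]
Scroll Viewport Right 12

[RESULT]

                                          
                                          
                                          
━━━━━━━━━━━━━━━━━━━━━━━┓                  
e                      ┃                  
───────────────────────┨                  
  │Email          ▲    ┃                  
──┼────────────────    ┃                  
on│alice34@mail.com    ┃━━━━━━━━━━┓━━━━━━┓
  │alice47@mail.com    ┃          ┃      ┃
s │bob20@mail.com      ┃──────────┨──────┨
  │bob43@mail.com      ┃re('path'▲┃      ┃
in│bob48@mail.com      ┃         █┃      ┃
in│bob81@mail.com      ┃         ░┃      ┃
o │carol25@mail.com    ┃         ░┃      ┃
s │carol70@mail.com    ┃nput(conf░┃      ┃
o │dave63@mail.com     ┃32;      ▼┃      ┃
  │dave67@mail.com     ┃━━━━━━━━━━┛      ┃
  │eve22@mail.com      ┃                 ┃
ey│eve40@mail.com      ┃━━━━━━━━━━━━━━━━━┛
━━━━━━━━━━━━━━━━━━━━━━━┛                  


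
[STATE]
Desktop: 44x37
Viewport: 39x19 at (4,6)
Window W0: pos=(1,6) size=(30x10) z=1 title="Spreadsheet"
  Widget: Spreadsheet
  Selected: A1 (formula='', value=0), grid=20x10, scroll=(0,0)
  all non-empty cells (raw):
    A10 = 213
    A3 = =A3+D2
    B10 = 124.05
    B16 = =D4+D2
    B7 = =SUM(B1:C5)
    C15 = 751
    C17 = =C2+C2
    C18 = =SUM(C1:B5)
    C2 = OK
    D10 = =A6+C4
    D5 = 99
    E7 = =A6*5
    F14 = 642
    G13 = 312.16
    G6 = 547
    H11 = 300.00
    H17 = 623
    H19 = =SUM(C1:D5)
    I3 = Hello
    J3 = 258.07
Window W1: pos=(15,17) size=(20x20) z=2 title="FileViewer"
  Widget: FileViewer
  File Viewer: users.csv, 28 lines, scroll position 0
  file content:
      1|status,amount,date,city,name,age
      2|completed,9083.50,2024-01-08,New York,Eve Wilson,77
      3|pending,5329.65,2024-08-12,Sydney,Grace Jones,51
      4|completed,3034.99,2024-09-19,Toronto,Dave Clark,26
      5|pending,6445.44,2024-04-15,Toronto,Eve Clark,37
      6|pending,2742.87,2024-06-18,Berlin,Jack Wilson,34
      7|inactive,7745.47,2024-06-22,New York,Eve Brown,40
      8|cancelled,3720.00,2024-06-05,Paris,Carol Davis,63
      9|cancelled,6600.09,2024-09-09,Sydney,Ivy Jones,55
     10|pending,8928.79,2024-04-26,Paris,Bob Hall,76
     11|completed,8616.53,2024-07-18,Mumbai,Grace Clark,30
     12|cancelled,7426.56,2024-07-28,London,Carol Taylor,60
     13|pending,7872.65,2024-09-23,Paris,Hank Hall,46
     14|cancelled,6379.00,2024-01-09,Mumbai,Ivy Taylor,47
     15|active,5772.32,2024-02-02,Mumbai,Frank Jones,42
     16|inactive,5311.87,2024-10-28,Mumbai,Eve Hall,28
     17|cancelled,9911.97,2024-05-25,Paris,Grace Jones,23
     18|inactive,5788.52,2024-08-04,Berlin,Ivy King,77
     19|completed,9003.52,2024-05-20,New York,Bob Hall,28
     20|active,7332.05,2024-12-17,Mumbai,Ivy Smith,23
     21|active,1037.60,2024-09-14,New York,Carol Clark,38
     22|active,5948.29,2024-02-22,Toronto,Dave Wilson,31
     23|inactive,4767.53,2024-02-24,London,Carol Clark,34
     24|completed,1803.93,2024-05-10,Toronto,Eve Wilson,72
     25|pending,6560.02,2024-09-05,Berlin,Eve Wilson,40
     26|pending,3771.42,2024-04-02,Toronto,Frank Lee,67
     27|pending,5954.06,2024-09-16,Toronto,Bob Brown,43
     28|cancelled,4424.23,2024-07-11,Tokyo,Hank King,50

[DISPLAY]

━━━━━━━━━━━━━━━━━━━━━━━━━━┓            
preadsheet                ┃            
──────────────────────────┨            
:                         ┃            
     A       B       C    ┃            
--------------------------┃            
1      [0]       0       0┃            
2        0       0OK      ┃            
3 #CIRC!         0       0┃            
━━━━━━━━━━━━━━━━━━━━━━━━━━┛            
                                       
           ┏━━━━━━━━━━━━━━━━━━┓        
           ┃ FileViewer       ┃        
           ┠──────────────────┨        
           ┃status,amount,dat▲┃        
           ┃completed,9083.50█┃        
           ┃pending,5329.65,2░┃        
           ┃completed,3034.99░┃        
           ┃pending,6445.44,2░┃        


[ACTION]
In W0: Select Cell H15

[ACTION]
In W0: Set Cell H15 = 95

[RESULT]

━━━━━━━━━━━━━━━━━━━━━━━━━━┓            
preadsheet                ┃            
──────────────────────────┨            
5: 95                     ┃            
     A       B       C    ┃            
--------------------------┃            
1        0       0       0┃            
2        0       0OK      ┃            
3 #CIRC!         0       0┃            
━━━━━━━━━━━━━━━━━━━━━━━━━━┛            
                                       
           ┏━━━━━━━━━━━━━━━━━━┓        
           ┃ FileViewer       ┃        
           ┠──────────────────┨        
           ┃status,amount,dat▲┃        
           ┃completed,9083.50█┃        
           ┃pending,5329.65,2░┃        
           ┃completed,3034.99░┃        
           ┃pending,6445.44,2░┃        


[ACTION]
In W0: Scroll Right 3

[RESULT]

━━━━━━━━━━━━━━━━━━━━━━━━━━┓            
preadsheet                ┃            
──────────────────────────┨            
5: 95                     ┃            
     D       E       F    ┃            
--------------------------┃            
1        0       0       0┃            
2        0       0       0┃            
3        0       0       0┃            
━━━━━━━━━━━━━━━━━━━━━━━━━━┛            
                                       
           ┏━━━━━━━━━━━━━━━━━━┓        
           ┃ FileViewer       ┃        
           ┠──────────────────┨        
           ┃status,amount,dat▲┃        
           ┃completed,9083.50█┃        
           ┃pending,5329.65,2░┃        
           ┃completed,3034.99░┃        
           ┃pending,6445.44,2░┃        


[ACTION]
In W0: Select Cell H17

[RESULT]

━━━━━━━━━━━━━━━━━━━━━━━━━━┓            
preadsheet                ┃            
──────────────────────────┨            
7: 623                    ┃            
     D       E       F    ┃            
--------------------------┃            
1        0       0       0┃            
2        0       0       0┃            
3        0       0       0┃            
━━━━━━━━━━━━━━━━━━━━━━━━━━┛            
                                       
           ┏━━━━━━━━━━━━━━━━━━┓        
           ┃ FileViewer       ┃        
           ┠──────────────────┨        
           ┃status,amount,dat▲┃        
           ┃completed,9083.50█┃        
           ┃pending,5329.65,2░┃        
           ┃completed,3034.99░┃        
           ┃pending,6445.44,2░┃        


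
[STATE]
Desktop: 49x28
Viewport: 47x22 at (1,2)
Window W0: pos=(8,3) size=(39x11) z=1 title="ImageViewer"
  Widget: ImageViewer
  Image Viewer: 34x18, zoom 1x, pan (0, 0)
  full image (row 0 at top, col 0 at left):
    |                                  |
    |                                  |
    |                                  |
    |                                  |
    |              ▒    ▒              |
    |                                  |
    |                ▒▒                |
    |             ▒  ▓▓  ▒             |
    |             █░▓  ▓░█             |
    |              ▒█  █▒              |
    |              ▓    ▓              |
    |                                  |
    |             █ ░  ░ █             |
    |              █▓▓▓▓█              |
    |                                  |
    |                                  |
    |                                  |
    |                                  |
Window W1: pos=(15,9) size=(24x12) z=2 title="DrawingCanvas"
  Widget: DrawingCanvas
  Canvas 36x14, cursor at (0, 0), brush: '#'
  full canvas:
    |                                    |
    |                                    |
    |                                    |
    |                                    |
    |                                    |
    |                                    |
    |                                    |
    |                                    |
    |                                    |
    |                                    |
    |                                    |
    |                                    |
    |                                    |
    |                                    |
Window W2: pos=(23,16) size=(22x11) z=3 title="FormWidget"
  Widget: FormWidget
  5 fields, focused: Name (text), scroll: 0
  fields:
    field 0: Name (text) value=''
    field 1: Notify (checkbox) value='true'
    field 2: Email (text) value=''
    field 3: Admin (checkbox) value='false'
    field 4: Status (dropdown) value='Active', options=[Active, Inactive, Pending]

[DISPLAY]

                                               
       ┏━━━━━━━━━━━━━━━━━━━━━━━━━━━━━━━━━━━━━┓ 
       ┃ ImageViewer                         ┃ 
       ┠─────────────────────────────────────┨ 
       ┃                                     ┃ 
       ┃                                     ┃ 
       ┃                                     ┃ 
       ┃      ┏━━━━━━━━━━━━━━━━━━━━━━┓       ┃ 
       ┃      ┃ DrawingCanvas        ┃       ┃ 
       ┃      ┠──────────────────────┨       ┃ 
       ┃      ┃+                     ┃       ┃ 
       ┗━━━━━━┃                      ┃━━━━━━━┛ 
              ┃                      ┃         
              ┃                      ┃         
              ┃       ┏━━━━━━━━━━━━━━━━━━━━┓   
              ┃       ┃ FormWidget         ┃   
              ┃       ┠────────────────────┨   
              ┃       ┃> Name:       [    ]┃   
              ┗━━━━━━━┃  Notify:     [x]   ┃   
                      ┃  Email:      [    ]┃   
                      ┃  Admin:      [ ]   ┃   
                      ┃  Status:     [Act▼]┃   


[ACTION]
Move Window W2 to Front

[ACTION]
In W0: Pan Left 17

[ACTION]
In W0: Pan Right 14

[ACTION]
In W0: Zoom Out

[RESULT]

                                               
       ┏━━━━━━━━━━━━━━━━━━━━━━━━━━━━━━━━━━━━━┓ 
       ┃ ImageViewer                         ┃ 
       ┠─────────────────────────────────────┨ 
       ┃                                     ┃ 
       ┃                                     ┃ 
       ┃                                     ┃ 
       ┃      ┏━━━━━━━━━━━━━━━━━━━━━━┓       ┃ 
       ┃▒    ▒┃ DrawingCanvas        ┃       ┃ 
       ┃      ┠──────────────────────┨       ┃ 
       ┃  ▒▒  ┃+                     ┃       ┃ 
       ┗━━━━━━┃                      ┃━━━━━━━┛ 
              ┃                      ┃         
              ┃                      ┃         
              ┃       ┏━━━━━━━━━━━━━━━━━━━━┓   
              ┃       ┃ FormWidget         ┃   
              ┃       ┠────────────────────┨   
              ┃       ┃> Name:       [    ]┃   
              ┗━━━━━━━┃  Notify:     [x]   ┃   
                      ┃  Email:      [    ]┃   
                      ┃  Admin:      [ ]   ┃   
                      ┃  Status:     [Act▼]┃   


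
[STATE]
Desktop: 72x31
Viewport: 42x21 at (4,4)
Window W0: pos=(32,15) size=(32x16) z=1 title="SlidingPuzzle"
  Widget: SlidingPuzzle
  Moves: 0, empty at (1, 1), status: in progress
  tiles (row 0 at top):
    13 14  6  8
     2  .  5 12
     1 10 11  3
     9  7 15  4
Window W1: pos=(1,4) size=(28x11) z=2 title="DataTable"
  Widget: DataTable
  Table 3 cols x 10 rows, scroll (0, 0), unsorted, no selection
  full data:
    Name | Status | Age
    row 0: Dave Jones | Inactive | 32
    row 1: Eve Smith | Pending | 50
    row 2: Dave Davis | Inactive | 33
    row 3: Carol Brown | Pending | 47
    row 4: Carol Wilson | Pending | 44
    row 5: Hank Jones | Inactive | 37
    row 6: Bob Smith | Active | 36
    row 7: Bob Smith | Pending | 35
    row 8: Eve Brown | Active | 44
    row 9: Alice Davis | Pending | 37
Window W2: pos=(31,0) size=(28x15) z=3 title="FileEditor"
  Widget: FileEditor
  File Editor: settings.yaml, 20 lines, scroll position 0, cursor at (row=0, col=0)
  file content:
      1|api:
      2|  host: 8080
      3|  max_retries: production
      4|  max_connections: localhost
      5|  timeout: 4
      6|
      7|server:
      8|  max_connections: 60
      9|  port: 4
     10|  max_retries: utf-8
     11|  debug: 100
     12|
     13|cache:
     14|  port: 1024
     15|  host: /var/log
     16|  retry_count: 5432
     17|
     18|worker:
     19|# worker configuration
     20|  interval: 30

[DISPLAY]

━━━━━━━━━━━━━━━━━━━━━━━━┓  ┃  host: 8080  
ataTable                ┃  ┃  max_retries:
────────────────────────┨  ┃  max_connecti
me        │Status  │Age ┃  ┃  timeout: 4  
──────────┼────────┼─── ┃  ┃              
ve Jones  │Inactive│32  ┃  ┃server:       
e Smith   │Pending │50  ┃  ┃  max_connecti
ve Davis  │Inactive│33  ┃  ┃  port: 4     
rol Brown │Pending │47  ┃  ┃  max_retries:
rol Wilson│Pending │44  ┃  ┃  debug: 100  
━━━━━━━━━━━━━━━━━━━━━━━━┛  ┗━━━━━━━━━━━━━━
                            ┏━━━━━━━━━━━━━
                            ┃ SlidingPuzzl
                            ┠─────────────
                            ┃┌────┬────┬──
                            ┃│ 13 │ 14 │  
                            ┃├────┼────┼──
                            ┃│  2 │    │  
                            ┃├────┼────┼──
                            ┃│  1 │ 10 │ 1
                            ┃├────┼────┼──


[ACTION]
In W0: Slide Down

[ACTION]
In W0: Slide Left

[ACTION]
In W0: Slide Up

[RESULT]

━━━━━━━━━━━━━━━━━━━━━━━━┓  ┃  host: 8080  
ataTable                ┃  ┃  max_retries:
────────────────────────┨  ┃  max_connecti
me        │Status  │Age ┃  ┃  timeout: 4  
──────────┼────────┼─── ┃  ┃              
ve Jones  │Inactive│32  ┃  ┃server:       
e Smith   │Pending │50  ┃  ┃  max_connecti
ve Davis  │Inactive│33  ┃  ┃  port: 4     
rol Brown │Pending │47  ┃  ┃  max_retries:
rol Wilson│Pending │44  ┃  ┃  debug: 100  
━━━━━━━━━━━━━━━━━━━━━━━━┛  ┗━━━━━━━━━━━━━━
                            ┏━━━━━━━━━━━━━
                            ┃ SlidingPuzzl
                            ┠─────────────
                            ┃┌────┬────┬──
                            ┃│ 13 │  6 │  
                            ┃├────┼────┼──
                            ┃│  2 │ 14 │  
                            ┃├────┼────┼──
                            ┃│  1 │ 10 │ 1
                            ┃├────┼────┼──


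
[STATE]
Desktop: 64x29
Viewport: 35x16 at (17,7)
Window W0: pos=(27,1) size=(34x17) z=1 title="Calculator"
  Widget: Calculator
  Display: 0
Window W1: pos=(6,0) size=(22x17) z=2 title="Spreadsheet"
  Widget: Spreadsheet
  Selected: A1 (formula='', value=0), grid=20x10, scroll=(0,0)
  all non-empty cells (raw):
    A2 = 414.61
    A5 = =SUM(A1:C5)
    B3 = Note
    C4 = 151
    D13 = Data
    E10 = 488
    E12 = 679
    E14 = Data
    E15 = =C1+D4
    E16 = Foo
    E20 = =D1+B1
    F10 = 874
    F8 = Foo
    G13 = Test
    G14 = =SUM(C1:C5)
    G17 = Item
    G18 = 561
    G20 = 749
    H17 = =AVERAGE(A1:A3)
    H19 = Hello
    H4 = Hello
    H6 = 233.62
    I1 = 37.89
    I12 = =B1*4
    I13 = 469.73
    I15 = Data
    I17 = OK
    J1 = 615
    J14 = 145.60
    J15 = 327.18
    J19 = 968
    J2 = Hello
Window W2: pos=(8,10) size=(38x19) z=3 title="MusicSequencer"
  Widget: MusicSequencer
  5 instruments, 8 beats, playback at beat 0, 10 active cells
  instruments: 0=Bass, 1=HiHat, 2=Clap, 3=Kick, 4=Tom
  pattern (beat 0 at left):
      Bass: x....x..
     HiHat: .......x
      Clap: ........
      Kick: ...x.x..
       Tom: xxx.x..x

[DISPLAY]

61       0┃├───┼───┼───┼───┤       
 0Note    ┃│ 4 │ 5 │ 6 │ × │       
 0       0┃├───┼───┼───┼───┤       
━━━━━━━━━━━━━━━━━━━━━━━━━━━━┓      
quencer                     ┃      
────────────────────────────┨      
234567                      ┃      
···█··                      ┃      
·····█                      ┃      
······                      ┃      
·█·█··                      ┃━━━━━━
█·█··█                      ┃      
                            ┃      
                            ┃      
                            ┃      
                            ┃      


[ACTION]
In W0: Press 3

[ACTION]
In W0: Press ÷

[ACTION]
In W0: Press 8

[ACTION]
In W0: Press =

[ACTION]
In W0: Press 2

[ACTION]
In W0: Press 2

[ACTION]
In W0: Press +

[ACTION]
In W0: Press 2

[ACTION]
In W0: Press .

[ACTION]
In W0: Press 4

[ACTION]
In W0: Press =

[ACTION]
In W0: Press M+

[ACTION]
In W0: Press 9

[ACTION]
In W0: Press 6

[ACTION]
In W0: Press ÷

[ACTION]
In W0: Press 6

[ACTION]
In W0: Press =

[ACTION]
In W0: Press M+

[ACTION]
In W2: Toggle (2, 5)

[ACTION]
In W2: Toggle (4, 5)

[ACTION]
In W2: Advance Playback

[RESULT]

61       0┃├───┼───┼───┼───┤       
 0Note    ┃│ 4 │ 5 │ 6 │ × │       
 0       0┃├───┼───┼───┼───┤       
━━━━━━━━━━━━━━━━━━━━━━━━━━━━┓      
quencer                     ┃      
────────────────────────────┨      
234567                      ┃      
···█··                      ┃      
·····█                      ┃      
···█··                      ┃      
·█·█··                      ┃━━━━━━
█·██·█                      ┃      
                            ┃      
                            ┃      
                            ┃      
                            ┃      


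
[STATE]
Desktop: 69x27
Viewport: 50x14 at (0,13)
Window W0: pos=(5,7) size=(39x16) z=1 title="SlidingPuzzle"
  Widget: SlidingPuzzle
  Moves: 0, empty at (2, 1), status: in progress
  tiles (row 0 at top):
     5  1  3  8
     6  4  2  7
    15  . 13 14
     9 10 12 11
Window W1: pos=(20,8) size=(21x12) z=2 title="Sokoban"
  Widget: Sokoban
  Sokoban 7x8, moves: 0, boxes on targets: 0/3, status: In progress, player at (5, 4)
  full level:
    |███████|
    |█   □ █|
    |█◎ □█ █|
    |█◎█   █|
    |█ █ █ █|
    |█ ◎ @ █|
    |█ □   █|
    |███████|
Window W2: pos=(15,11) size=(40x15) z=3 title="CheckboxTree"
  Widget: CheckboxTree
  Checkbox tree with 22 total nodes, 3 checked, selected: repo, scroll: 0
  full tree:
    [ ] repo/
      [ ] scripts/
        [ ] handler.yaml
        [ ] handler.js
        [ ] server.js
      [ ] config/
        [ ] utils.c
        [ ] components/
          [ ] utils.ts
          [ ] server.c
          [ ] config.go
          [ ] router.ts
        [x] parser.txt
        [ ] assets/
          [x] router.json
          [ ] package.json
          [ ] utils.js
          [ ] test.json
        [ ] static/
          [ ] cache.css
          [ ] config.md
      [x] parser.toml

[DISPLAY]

     ┃│  6 │  4┠──────────────────────────────────
     ┃├────┼───┃>[-] repo/                        
     ┃│ 15 │   ┃   [ ] scripts/                   
     ┃├────┼───┃     [ ] handler.yaml             
     ┃│  9 │ 10┃     [ ] handler.js               
     ┃└────┴───┃     [ ] server.js                
     ┃Moves: 0 ┃   [-] config/                    
     ┃         ┃     [ ] utils.c                  
     ┃         ┃     [ ] components/              
     ┗━━━━━━━━━┃       [ ] utils.ts               
               ┃       [ ] server.c               
               ┃       [ ] config.go              
               ┗━━━━━━━━━━━━━━━━━━━━━━━━━━━━━━━━━━
                                                  


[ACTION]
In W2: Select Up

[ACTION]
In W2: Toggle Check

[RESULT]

     ┃│  6 │  4┠──────────────────────────────────
     ┃├────┼───┃>[x] repo/                        
     ┃│ 15 │   ┃   [x] scripts/                   
     ┃├────┼───┃     [x] handler.yaml             
     ┃│  9 │ 10┃     [x] handler.js               
     ┃└────┴───┃     [x] server.js                
     ┃Moves: 0 ┃   [x] config/                    
     ┃         ┃     [x] utils.c                  
     ┃         ┃     [x] components/              
     ┗━━━━━━━━━┃       [x] utils.ts               
               ┃       [x] server.c               
               ┃       [x] config.go              
               ┗━━━━━━━━━━━━━━━━━━━━━━━━━━━━━━━━━━
                                                  


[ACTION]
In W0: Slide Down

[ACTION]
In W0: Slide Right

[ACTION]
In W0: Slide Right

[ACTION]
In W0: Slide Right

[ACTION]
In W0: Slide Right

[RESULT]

     ┃│    │  6┠──────────────────────────────────
     ┃├────┼───┃>[x] repo/                        
     ┃│ 15 │  4┃   [x] scripts/                   
     ┃├────┼───┃     [x] handler.yaml             
     ┃│  9 │ 10┃     [x] handler.js               
     ┃└────┴───┃     [x] server.js                
     ┃Moves: 2 ┃   [x] config/                    
     ┃         ┃     [x] utils.c                  
     ┃         ┃     [x] components/              
     ┗━━━━━━━━━┃       [x] utils.ts               
               ┃       [x] server.c               
               ┃       [x] config.go              
               ┗━━━━━━━━━━━━━━━━━━━━━━━━━━━━━━━━━━
                                                  
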